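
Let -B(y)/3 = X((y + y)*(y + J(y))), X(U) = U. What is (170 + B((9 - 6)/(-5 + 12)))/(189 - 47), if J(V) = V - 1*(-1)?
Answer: 4048/3479 ≈ 1.1636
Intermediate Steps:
J(V) = 1 + V (J(V) = V + 1 = 1 + V)
B(y) = -6*y*(1 + 2*y) (B(y) = -3*(y + y)*(y + (1 + y)) = -3*2*y*(1 + 2*y) = -6*y*(1 + 2*y))
(170 + B((9 - 6)/(-5 + 12)))/(189 - 47) = (170 - 6*(9 - 6)/(-5 + 12)*(1 + 2*((9 - 6)/(-5 + 12))))/(189 - 47) = (170 - 6*3/7*(1 + 2*(3/7)))/142 = (170 - 6*3*(⅐)*(1 + 2*(3*(⅐))))*(1/142) = (170 - 6*3/7*(1 + 2*(3/7)))*(1/142) = (170 - 6*3/7*(1 + 6/7))*(1/142) = (170 - 6*3/7*13/7)*(1/142) = (170 - 234/49)*(1/142) = (8096/49)*(1/142) = 4048/3479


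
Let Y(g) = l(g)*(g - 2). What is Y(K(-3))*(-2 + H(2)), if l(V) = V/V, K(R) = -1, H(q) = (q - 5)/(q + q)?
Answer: 33/4 ≈ 8.2500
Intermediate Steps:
H(q) = (-5 + q)/(2*q) (H(q) = (-5 + q)/((2*q)) = (-5 + q)*(1/(2*q)) = (-5 + q)/(2*q))
l(V) = 1
Y(g) = -2 + g (Y(g) = 1*(g - 2) = 1*(-2 + g) = -2 + g)
Y(K(-3))*(-2 + H(2)) = (-2 - 1)*(-2 + (½)*(-5 + 2)/2) = -3*(-2 + (½)*(½)*(-3)) = -3*(-2 - ¾) = -3*(-11/4) = 33/4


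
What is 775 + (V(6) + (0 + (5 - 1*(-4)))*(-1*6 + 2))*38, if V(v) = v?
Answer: -365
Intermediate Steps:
775 + (V(6) + (0 + (5 - 1*(-4)))*(-1*6 + 2))*38 = 775 + (6 + (0 + (5 - 1*(-4)))*(-1*6 + 2))*38 = 775 + (6 + (0 + (5 + 4))*(-6 + 2))*38 = 775 + (6 + (0 + 9)*(-4))*38 = 775 + (6 + 9*(-4))*38 = 775 + (6 - 36)*38 = 775 - 30*38 = 775 - 1140 = -365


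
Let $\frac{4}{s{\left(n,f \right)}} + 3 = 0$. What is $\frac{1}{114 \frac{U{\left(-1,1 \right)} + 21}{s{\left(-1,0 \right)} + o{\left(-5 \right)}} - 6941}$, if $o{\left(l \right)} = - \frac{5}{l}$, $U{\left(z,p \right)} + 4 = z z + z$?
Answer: $- \frac{1}{12755} \approx -7.8401 \cdot 10^{-5}$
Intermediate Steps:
$s{\left(n,f \right)} = - \frac{4}{3}$ ($s{\left(n,f \right)} = \frac{4}{-3 + 0} = \frac{4}{-3} = 4 \left(- \frac{1}{3}\right) = - \frac{4}{3}$)
$U{\left(z,p \right)} = -4 + z + z^{2}$ ($U{\left(z,p \right)} = -4 + \left(z z + z\right) = -4 + \left(z^{2} + z\right) = -4 + \left(z + z^{2}\right) = -4 + z + z^{2}$)
$\frac{1}{114 \frac{U{\left(-1,1 \right)} + 21}{s{\left(-1,0 \right)} + o{\left(-5 \right)}} - 6941} = \frac{1}{114 \frac{\left(-4 - 1 + \left(-1\right)^{2}\right) + 21}{- \frac{4}{3} - \frac{5}{-5}} - 6941} = \frac{1}{114 \frac{\left(-4 - 1 + 1\right) + 21}{- \frac{4}{3} - -1} - 6941} = \frac{1}{114 \frac{-4 + 21}{- \frac{4}{3} + 1} - 6941} = \frac{1}{114 \frac{17}{- \frac{1}{3}} - 6941} = \frac{1}{114 \cdot 17 \left(-3\right) - 6941} = \frac{1}{114 \left(-51\right) - 6941} = \frac{1}{-5814 - 6941} = \frac{1}{-12755} = - \frac{1}{12755}$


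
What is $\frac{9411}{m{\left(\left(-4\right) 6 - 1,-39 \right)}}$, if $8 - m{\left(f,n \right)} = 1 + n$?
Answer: $\frac{9411}{46} \approx 204.59$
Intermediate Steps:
$m{\left(f,n \right)} = 7 - n$ ($m{\left(f,n \right)} = 8 - \left(1 + n\right) = 7 - n$)
$\frac{9411}{m{\left(\left(-4\right) 6 - 1,-39 \right)}} = \frac{9411}{7 - -39} = \frac{9411}{7 + 39} = \frac{9411}{46}$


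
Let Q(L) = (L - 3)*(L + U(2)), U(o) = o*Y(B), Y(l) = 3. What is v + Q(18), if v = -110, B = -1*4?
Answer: 250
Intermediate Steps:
B = -4
U(o) = 3*o (U(o) = o*3 = 3*o)
Q(L) = (-3 + L)*(6 + L) (Q(L) = (L - 3)*(L + 3*2) = (-3 + L)*(L + 6) = (-3 + L)*(6 + L))
v + Q(18) = -110 + (-18 + 18**2 + 3*18) = -110 + (-18 + 324 + 54) = -110 + 360 = 250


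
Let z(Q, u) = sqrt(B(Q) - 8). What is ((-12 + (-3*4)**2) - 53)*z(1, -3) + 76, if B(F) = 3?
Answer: 76 + 79*I*sqrt(5) ≈ 76.0 + 176.65*I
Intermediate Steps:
z(Q, u) = I*sqrt(5) (z(Q, u) = sqrt(3 - 8) = sqrt(-5) = I*sqrt(5))
((-12 + (-3*4)**2) - 53)*z(1, -3) + 76 = ((-12 + (-3*4)**2) - 53)*(I*sqrt(5)) + 76 = ((-12 + (-12)**2) - 53)*(I*sqrt(5)) + 76 = ((-12 + 144) - 53)*(I*sqrt(5)) + 76 = (132 - 53)*(I*sqrt(5)) + 76 = 79*(I*sqrt(5)) + 76 = 79*I*sqrt(5) + 76 = 76 + 79*I*sqrt(5)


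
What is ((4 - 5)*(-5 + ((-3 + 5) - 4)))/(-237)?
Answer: -7/237 ≈ -0.029536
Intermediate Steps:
((4 - 5)*(-5 + ((-3 + 5) - 4)))/(-237) = -(-5 + (2 - 4))*(-1/237) = -(-5 - 2)*(-1/237) = -1*(-7)*(-1/237) = 7*(-1/237) = -7/237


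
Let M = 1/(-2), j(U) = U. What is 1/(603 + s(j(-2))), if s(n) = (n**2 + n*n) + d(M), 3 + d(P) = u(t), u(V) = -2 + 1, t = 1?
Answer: 1/607 ≈ 0.0016474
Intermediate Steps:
u(V) = -1
M = -1/2 ≈ -0.50000
d(P) = -4 (d(P) = -3 - 1 = -4)
s(n) = -4 + 2*n**2 (s(n) = (n**2 + n*n) - 4 = (n**2 + n**2) - 4 = 2*n**2 - 4 = -4 + 2*n**2)
1/(603 + s(j(-2))) = 1/(603 + (-4 + 2*(-2)**2)) = 1/(603 + (-4 + 2*4)) = 1/(603 + (-4 + 8)) = 1/(603 + 4) = 1/607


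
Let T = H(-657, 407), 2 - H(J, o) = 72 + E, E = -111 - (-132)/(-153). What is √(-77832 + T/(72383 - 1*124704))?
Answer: I*√554179707363638397/2668371 ≈ 278.98*I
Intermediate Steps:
E = -5705/51 (E = -111 - (-132)*(-1)/153 = -111 - 1*44/51 = -111 - 44/51 = -5705/51 ≈ -111.86)
H(J, o) = 2135/51 (H(J, o) = 2 - (72 - 5705/51) = 2 - 1*(-2033/51) = 2 + 2033/51 = 2135/51)
T = 2135/51 ≈ 41.863
√(-77832 + T/(72383 - 1*124704)) = √(-77832 + 2135/(51*(72383 - 1*124704))) = √(-77832 + 2135/(51*(72383 - 124704))) = √(-77832 + (2135/51)/(-52321)) = √(-77832 + (2135/51)*(-1/52321)) = √(-77832 - 2135/2668371) = √(-207684653807/2668371) = I*√554179707363638397/2668371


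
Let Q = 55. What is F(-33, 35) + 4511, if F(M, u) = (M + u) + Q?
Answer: 4568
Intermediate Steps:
F(M, u) = 55 + M + u (F(M, u) = (M + u) + 55 = 55 + M + u)
F(-33, 35) + 4511 = (55 - 33 + 35) + 4511 = 57 + 4511 = 4568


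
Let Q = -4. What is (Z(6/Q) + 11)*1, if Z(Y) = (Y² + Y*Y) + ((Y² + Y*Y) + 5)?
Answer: 25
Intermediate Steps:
Z(Y) = 5 + 4*Y² (Z(Y) = (Y² + Y²) + ((Y² + Y²) + 5) = 2*Y² + (2*Y² + 5) = 2*Y² + (5 + 2*Y²) = 5 + 4*Y²)
(Z(6/Q) + 11)*1 = ((5 + 4*(6/(-4))²) + 11)*1 = ((5 + 4*(6*(-¼))²) + 11)*1 = ((5 + 4*(-3/2)²) + 11)*1 = ((5 + 4*(9/4)) + 11)*1 = ((5 + 9) + 11)*1 = (14 + 11)*1 = 25*1 = 25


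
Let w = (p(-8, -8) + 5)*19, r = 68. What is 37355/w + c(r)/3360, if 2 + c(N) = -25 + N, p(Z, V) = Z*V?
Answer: 13951839/489440 ≈ 28.506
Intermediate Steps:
p(Z, V) = V*Z
c(N) = -27 + N (c(N) = -2 + (-25 + N) = -27 + N)
w = 1311 (w = (-8*(-8) + 5)*19 = (64 + 5)*19 = 69*19 = 1311)
37355/w + c(r)/3360 = 37355/1311 + (-27 + 68)/3360 = 37355*(1/1311) + 41*(1/3360) = 37355/1311 + 41/3360 = 13951839/489440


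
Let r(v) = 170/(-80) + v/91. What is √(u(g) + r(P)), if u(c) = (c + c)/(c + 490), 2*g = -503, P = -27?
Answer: I*√15176235074/57876 ≈ 2.1285*I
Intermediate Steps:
g = -503/2 (g = (½)*(-503) = -503/2 ≈ -251.50)
u(c) = 2*c/(490 + c) (u(c) = (2*c)/(490 + c) = 2*c/(490 + c))
r(v) = -17/8 + v/91 (r(v) = 170*(-1/80) + v*(1/91) = -17/8 + v/91)
√(u(g) + r(P)) = √(2*(-503/2)/(490 - 503/2) + (-17/8 + (1/91)*(-27))) = √(2*(-503/2)/(477/2) + (-17/8 - 27/91)) = √(2*(-503/2)*(2/477) - 1763/728) = √(-1006/477 - 1763/728) = √(-1573319/347256) = I*√15176235074/57876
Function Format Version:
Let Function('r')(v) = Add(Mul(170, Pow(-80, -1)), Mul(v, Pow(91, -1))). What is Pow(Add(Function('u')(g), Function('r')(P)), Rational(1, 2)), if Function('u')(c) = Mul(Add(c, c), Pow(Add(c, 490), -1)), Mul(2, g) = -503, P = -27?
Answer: Mul(Rational(1, 57876), I, Pow(15176235074, Rational(1, 2))) ≈ Mul(2.1285, I)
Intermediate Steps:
g = Rational(-503, 2) (g = Mul(Rational(1, 2), -503) = Rational(-503, 2) ≈ -251.50)
Function('u')(c) = Mul(2, c, Pow(Add(490, c), -1)) (Function('u')(c) = Mul(Mul(2, c), Pow(Add(490, c), -1)) = Mul(2, c, Pow(Add(490, c), -1)))
Function('r')(v) = Add(Rational(-17, 8), Mul(Rational(1, 91), v)) (Function('r')(v) = Add(Mul(170, Rational(-1, 80)), Mul(v, Rational(1, 91))) = Add(Rational(-17, 8), Mul(Rational(1, 91), v)))
Pow(Add(Function('u')(g), Function('r')(P)), Rational(1, 2)) = Pow(Add(Mul(2, Rational(-503, 2), Pow(Add(490, Rational(-503, 2)), -1)), Add(Rational(-17, 8), Mul(Rational(1, 91), -27))), Rational(1, 2)) = Pow(Add(Mul(2, Rational(-503, 2), Pow(Rational(477, 2), -1)), Add(Rational(-17, 8), Rational(-27, 91))), Rational(1, 2)) = Pow(Add(Mul(2, Rational(-503, 2), Rational(2, 477)), Rational(-1763, 728)), Rational(1, 2)) = Pow(Add(Rational(-1006, 477), Rational(-1763, 728)), Rational(1, 2)) = Pow(Rational(-1573319, 347256), Rational(1, 2)) = Mul(Rational(1, 57876), I, Pow(15176235074, Rational(1, 2)))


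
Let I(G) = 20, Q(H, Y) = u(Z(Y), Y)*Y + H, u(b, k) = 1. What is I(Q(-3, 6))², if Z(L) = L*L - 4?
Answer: 400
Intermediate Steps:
Z(L) = -4 + L² (Z(L) = L² - 4 = -4 + L²)
Q(H, Y) = H + Y (Q(H, Y) = 1*Y + H = Y + H = H + Y)
I(Q(-3, 6))² = 20² = 400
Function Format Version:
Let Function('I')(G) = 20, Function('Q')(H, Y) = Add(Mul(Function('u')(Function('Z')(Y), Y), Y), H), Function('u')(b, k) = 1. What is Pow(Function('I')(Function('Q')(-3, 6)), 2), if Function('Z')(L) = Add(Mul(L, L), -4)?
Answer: 400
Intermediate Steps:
Function('Z')(L) = Add(-4, Pow(L, 2)) (Function('Z')(L) = Add(Pow(L, 2), -4) = Add(-4, Pow(L, 2)))
Function('Q')(H, Y) = Add(H, Y) (Function('Q')(H, Y) = Add(Mul(1, Y), H) = Add(Y, H) = Add(H, Y))
Pow(Function('I')(Function('Q')(-3, 6)), 2) = Pow(20, 2) = 400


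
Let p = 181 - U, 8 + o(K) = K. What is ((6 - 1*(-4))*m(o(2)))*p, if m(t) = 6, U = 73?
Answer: 6480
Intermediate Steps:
o(K) = -8 + K
p = 108 (p = 181 - 1*73 = 181 - 73 = 108)
((6 - 1*(-4))*m(o(2)))*p = ((6 - 1*(-4))*6)*108 = ((6 + 4)*6)*108 = (10*6)*108 = 60*108 = 6480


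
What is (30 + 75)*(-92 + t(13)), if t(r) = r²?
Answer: 8085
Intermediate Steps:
(30 + 75)*(-92 + t(13)) = (30 + 75)*(-92 + 13²) = 105*(-92 + 169) = 105*77 = 8085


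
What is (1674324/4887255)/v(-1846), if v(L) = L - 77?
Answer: -186036/1044243485 ≈ -0.00017815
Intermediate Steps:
v(L) = -77 + L
(1674324/4887255)/v(-1846) = (1674324/4887255)/(-77 - 1846) = (1674324*(1/4887255))/(-1923) = (558108/1629085)*(-1/1923) = -186036/1044243485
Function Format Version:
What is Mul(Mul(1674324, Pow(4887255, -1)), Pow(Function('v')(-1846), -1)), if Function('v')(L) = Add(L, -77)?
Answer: Rational(-186036, 1044243485) ≈ -0.00017815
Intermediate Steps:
Function('v')(L) = Add(-77, L)
Mul(Mul(1674324, Pow(4887255, -1)), Pow(Function('v')(-1846), -1)) = Mul(Mul(1674324, Pow(4887255, -1)), Pow(Add(-77, -1846), -1)) = Mul(Mul(1674324, Rational(1, 4887255)), Pow(-1923, -1)) = Mul(Rational(558108, 1629085), Rational(-1, 1923)) = Rational(-186036, 1044243485)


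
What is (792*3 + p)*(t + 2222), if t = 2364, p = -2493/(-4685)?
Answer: 51060767058/4685 ≈ 1.0899e+7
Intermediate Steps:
p = 2493/4685 (p = -2493*(-1/4685) = 2493/4685 ≈ 0.53212)
(792*3 + p)*(t + 2222) = (792*3 + 2493/4685)*(2364 + 2222) = (2376 + 2493/4685)*4586 = (11134053/4685)*4586 = 51060767058/4685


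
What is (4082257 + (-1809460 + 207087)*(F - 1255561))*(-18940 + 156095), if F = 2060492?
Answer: -176901918124767930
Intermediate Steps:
(4082257 + (-1809460 + 207087)*(F - 1255561))*(-18940 + 156095) = (4082257 + (-1809460 + 207087)*(2060492 - 1255561))*(-18940 + 156095) = (4082257 - 1602373*804931)*137155 = (4082257 - 1289799701263)*137155 = -1289795619006*137155 = -176901918124767930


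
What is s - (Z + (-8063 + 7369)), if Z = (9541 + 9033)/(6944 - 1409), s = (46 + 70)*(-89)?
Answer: -53320624/5535 ≈ -9633.4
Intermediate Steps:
s = -10324 (s = 116*(-89) = -10324)
Z = 18574/5535 ≈ 3.3557
s - (Z + (-8063 + 7369)) = -10324 - (18574/5535 + (-8063 + 7369)) = -10324 - (18574/5535 - 694) = -10324 - 1*(-3822716/5535) = -10324 + 3822716/5535 = -53320624/5535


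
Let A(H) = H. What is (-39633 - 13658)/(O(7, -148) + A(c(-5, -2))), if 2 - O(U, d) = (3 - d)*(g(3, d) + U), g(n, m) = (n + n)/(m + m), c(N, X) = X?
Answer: 7887068/155983 ≈ 50.564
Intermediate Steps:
g(n, m) = n/m (g(n, m) = (2*n)/((2*m)) = (2*n)*(1/(2*m)) = n/m)
O(U, d) = 2 - (3 - d)*(U + 3/d) (O(U, d) = 2 - (3 - d)*(3/d + U) = 2 - (3 - d)*(U + 3/d))
(-39633 - 13658)/(O(7, -148) + A(c(-5, -2))) = (-39633 - 13658)/((5 - 9/(-148) - 3*7 + 7*(-148)) - 2) = -53291/((5 - 9*(-1/148) - 21 - 1036) - 2) = -53291/((5 + 9/148 - 21 - 1036) - 2) = -53291/(-155687/148 - 2) = -53291/(-155983/148) = -53291*(-148/155983) = 7887068/155983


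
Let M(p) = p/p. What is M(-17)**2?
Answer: 1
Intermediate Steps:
M(p) = 1
M(-17)**2 = 1**2 = 1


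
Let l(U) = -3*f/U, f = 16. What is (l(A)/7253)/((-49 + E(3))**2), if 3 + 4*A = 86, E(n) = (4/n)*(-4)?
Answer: -1728/15994511431 ≈ -1.0804e-7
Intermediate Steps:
E(n) = -16/n
A = 83/4 (A = -3/4 + (1/4)*86 = -3/4 + 43/2 = 83/4 ≈ 20.750)
l(U) = -48/U
(l(A)/7253)/((-49 + E(3))**2) = (-48/83/4/7253)/((-49 - 16/3)**2) = (-48*4/83*(1/7253))/((-49 - 16*1/3)**2) = (-192/83*1/7253)/((-49 - 16/3)**2) = -192/(601999*((-163/3)**2)) = -192/(601999*26569/9) = -192/601999*9/26569 = -1728/15994511431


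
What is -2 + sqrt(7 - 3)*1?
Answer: 0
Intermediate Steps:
-2 + sqrt(7 - 3)*1 = -2 + sqrt(4)*1 = -2 + 2*1 = -2 + 2 = 0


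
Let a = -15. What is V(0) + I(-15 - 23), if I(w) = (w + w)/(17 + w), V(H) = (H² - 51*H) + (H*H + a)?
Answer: -239/21 ≈ -11.381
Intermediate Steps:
V(H) = -15 - 51*H + 2*H² (V(H) = (H² - 51*H) + (H*H - 15) = (H² - 51*H) + (H² - 15) = (H² - 51*H) + (-15 + H²) = -15 - 51*H + 2*H²)
I(w) = 2*w/(17 + w) (I(w) = (2*w)/(17 + w) = 2*w/(17 + w))
V(0) + I(-15 - 23) = (-15 - 51*0 + 2*0²) + 2*(-15 - 23)/(17 + (-15 - 23)) = (-15 + 0 + 2*0) + 2*(-38)/(17 - 38) = (-15 + 0 + 0) + 2*(-38)/(-21) = -15 + 2*(-38)*(-1/21) = -15 + 76/21 = -239/21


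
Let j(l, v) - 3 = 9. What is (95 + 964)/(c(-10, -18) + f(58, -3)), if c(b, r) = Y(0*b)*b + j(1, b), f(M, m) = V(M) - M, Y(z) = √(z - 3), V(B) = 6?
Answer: -2118/95 + 1059*I*√3/190 ≈ -22.295 + 9.6539*I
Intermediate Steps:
j(l, v) = 12 (j(l, v) = 3 + 9 = 12)
Y(z) = √(-3 + z)
f(M, m) = 6 - M
c(b, r) = 12 + I*b*√3 (c(b, r) = √(-3 + 0*b)*b + 12 = √(-3 + 0)*b + 12 = √(-3)*b + 12 = (I*√3)*b + 12 = I*b*√3 + 12 = 12 + I*b*√3)
(95 + 964)/(c(-10, -18) + f(58, -3)) = (95 + 964)/((12 + I*(-10)*√3) + (6 - 1*58)) = 1059/((12 - 10*I*√3) + (6 - 58)) = 1059/((12 - 10*I*√3) - 52) = 1059/(-40 - 10*I*√3)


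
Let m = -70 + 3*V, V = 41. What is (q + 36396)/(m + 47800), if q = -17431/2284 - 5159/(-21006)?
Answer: 872921071177/1147938534756 ≈ 0.76042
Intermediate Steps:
m = 53 (m = -70 + 3*41 = -70 + 123 = 53)
q = -177186215/23988852 (q = -17431*1/2284 - 5159*(-1/21006) = -17431/2284 + 5159/21006 = -177186215/23988852 ≈ -7.3862)
(q + 36396)/(m + 47800) = (-177186215/23988852 + 36396)/(53 + 47800) = (872921071177/23988852)/47853 = (872921071177/23988852)*(1/47853) = 872921071177/1147938534756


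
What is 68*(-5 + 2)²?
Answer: 612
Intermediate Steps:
68*(-5 + 2)² = 68*(-3)² = 68*9 = 612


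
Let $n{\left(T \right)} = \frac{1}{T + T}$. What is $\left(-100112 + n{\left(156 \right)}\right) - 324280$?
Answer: $- \frac{132410303}{312} \approx -4.2439 \cdot 10^{5}$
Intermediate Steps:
$n{\left(T \right)} = \frac{1}{2 T}$
$\left(-100112 + n{\left(156 \right)}\right) - 324280 = \left(-100112 + \frac{1}{2 \cdot 156}\right) - 324280 = \left(-100112 + \frac{1}{2} \cdot \frac{1}{156}\right) - 324280 = \left(-100112 + \frac{1}{312}\right) - 324280 = - \frac{31234943}{312} - 324280 = - \frac{132410303}{312}$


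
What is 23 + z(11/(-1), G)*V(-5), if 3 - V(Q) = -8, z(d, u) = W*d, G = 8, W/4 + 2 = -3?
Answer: 2443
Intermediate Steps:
W = -20 (W = -8 + 4*(-3) = -8 - 12 = -20)
z(d, u) = -20*d
V(Q) = 11 (V(Q) = 3 - 1*(-8) = 3 + 8 = 11)
23 + z(11/(-1), G)*V(-5) = 23 - 220/(-1)*11 = 23 - 220*(-1)*11 = 23 - 20*(-11)*11 = 23 + 220*11 = 23 + 2420 = 2443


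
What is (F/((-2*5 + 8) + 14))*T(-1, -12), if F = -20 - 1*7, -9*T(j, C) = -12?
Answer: -3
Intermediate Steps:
T(j, C) = 4/3 (T(j, C) = -1/9*(-12) = 4/3)
F = -27 (F = -20 - 7 = -27)
(F/((-2*5 + 8) + 14))*T(-1, -12) = -27/((-2*5 + 8) + 14)*(4/3) = -27/((-10 + 8) + 14)*(4/3) = -27/(-2 + 14)*(4/3) = -27/12*(4/3) = -27*1/12*(4/3) = -9/4*4/3 = -3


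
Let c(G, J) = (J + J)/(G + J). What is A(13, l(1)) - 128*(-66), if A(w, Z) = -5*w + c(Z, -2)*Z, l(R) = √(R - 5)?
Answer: 8381 + 2*I ≈ 8381.0 + 2.0*I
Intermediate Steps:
l(R) = √(-5 + R)
c(G, J) = 2*J/(G + J) (c(G, J) = (2*J)/(G + J) = 2*J/(G + J))
A(w, Z) = -5*w - 4*Z/(-2 + Z) (A(w, Z) = -5*w + (2*(-2)/(Z - 2))*Z = -5*w + (2*(-2)/(-2 + Z))*Z = -5*w + (-4/(-2 + Z))*Z = -5*w - 4*Z/(-2 + Z))
A(13, l(1)) - 128*(-66) = (-4*√(-5 + 1) - 5*13*(-2 + √(-5 + 1)))/(-2 + √(-5 + 1)) - 128*(-66) = (-8*I - 5*13*(-2 + √(-4)))/(-2 + √(-4)) + 8448 = (-8*I - 5*13*(-2 + 2*I))/(-2 + 2*I) + 8448 = ((-2 - 2*I)/8)*(-8*I + (130 - 130*I)) + 8448 = ((-2 - 2*I)/8)*(130 - 138*I) + 8448 = (-2 - 2*I)*(130 - 138*I)/8 + 8448 = 8448 + (-2 - 2*I)*(130 - 138*I)/8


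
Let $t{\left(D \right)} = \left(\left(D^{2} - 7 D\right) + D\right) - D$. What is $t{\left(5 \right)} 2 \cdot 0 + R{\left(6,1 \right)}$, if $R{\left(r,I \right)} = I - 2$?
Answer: $-1$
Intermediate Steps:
$R{\left(r,I \right)} = -2 + I$ ($R{\left(r,I \right)} = I - 2 = -2 + I$)
$t{\left(D \right)} = D^{2} - 7 D$ ($t{\left(D \right)} = \left(D^{2} - 6 D\right) - D = D^{2} - 7 D$)
$t{\left(5 \right)} 2 \cdot 0 + R{\left(6,1 \right)} = 5 \left(-7 + 5\right) 2 \cdot 0 + \left(-2 + 1\right) = 5 \left(-2\right) 0 - 1 = \left(-10\right) 0 - 1 = 0 - 1 = -1$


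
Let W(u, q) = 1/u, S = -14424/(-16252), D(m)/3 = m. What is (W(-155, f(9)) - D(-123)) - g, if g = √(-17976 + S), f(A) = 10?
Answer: 57194/155 - I*√296732599566/4063 ≈ 368.99 - 134.07*I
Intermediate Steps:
D(m) = 3*m
S = 3606/4063 (S = -14424*(-1/16252) = 3606/4063 ≈ 0.88752)
g = I*√296732599566/4063 (g = √(-17976 + 3606/4063) = √(-73032882/4063) = I*√296732599566/4063 ≈ 134.07*I)
(W(-155, f(9)) - D(-123)) - g = (1/(-155) - 3*(-123)) - I*√296732599566/4063 = (-1/155 - 1*(-369)) - I*√296732599566/4063 = (-1/155 + 369) - I*√296732599566/4063 = 57194/155 - I*√296732599566/4063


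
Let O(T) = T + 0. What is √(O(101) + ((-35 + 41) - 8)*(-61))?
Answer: √223 ≈ 14.933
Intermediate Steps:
O(T) = T
√(O(101) + ((-35 + 41) - 8)*(-61)) = √(101 + ((-35 + 41) - 8)*(-61)) = √(101 + (6 - 8)*(-61)) = √(101 - 2*(-61)) = √(101 + 122) = √223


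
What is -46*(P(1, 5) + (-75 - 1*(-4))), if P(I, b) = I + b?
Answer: 2990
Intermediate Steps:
-46*(P(1, 5) + (-75 - 1*(-4))) = -46*((1 + 5) + (-75 - 1*(-4))) = -46*(6 + (-75 + 4)) = -46*(6 - 71) = -46*(-65) = 2990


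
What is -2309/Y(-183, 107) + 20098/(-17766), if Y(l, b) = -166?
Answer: 18842713/1474578 ≈ 12.778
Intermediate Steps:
-2309/Y(-183, 107) + 20098/(-17766) = -2309/(-166) + 20098/(-17766) = -2309*(-1/166) + 20098*(-1/17766) = 2309/166 - 10049/8883 = 18842713/1474578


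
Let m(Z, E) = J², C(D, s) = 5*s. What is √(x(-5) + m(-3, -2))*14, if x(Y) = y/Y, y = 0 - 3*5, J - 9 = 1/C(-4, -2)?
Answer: 7*√8221/5 ≈ 126.94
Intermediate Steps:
J = 89/10 (J = 9 + 1/(5*(-2)) = 9 + 1/(-10) = 9 - ⅒ = 89/10 ≈ 8.9000)
y = -15 (y = 0 - 15 = -15)
m(Z, E) = 7921/100 (m(Z, E) = (89/10)² = 7921/100)
x(Y) = -15/Y
√(x(-5) + m(-3, -2))*14 = √(-15/(-5) + 7921/100)*14 = √(-15*(-⅕) + 7921/100)*14 = √(3 + 7921/100)*14 = √(8221/100)*14 = (√8221/10)*14 = 7*√8221/5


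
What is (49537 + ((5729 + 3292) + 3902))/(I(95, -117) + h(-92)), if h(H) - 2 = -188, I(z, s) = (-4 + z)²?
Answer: 12492/1619 ≈ 7.7159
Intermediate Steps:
h(H) = -186 (h(H) = 2 - 188 = -186)
(49537 + ((5729 + 3292) + 3902))/(I(95, -117) + h(-92)) = (49537 + ((5729 + 3292) + 3902))/((-4 + 95)² - 186) = (49537 + (9021 + 3902))/(91² - 186) = (49537 + 12923)/(8281 - 186) = 62460/8095 = 62460*(1/8095) = 12492/1619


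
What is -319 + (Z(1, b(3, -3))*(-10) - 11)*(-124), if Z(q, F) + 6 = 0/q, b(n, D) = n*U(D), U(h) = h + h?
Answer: -6395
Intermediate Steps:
U(h) = 2*h
b(n, D) = 2*D*n (b(n, D) = n*(2*D) = 2*D*n)
Z(q, F) = -6 (Z(q, F) = -6 + 0/q = -6 + 0 = -6)
-319 + (Z(1, b(3, -3))*(-10) - 11)*(-124) = -319 + (-6*(-10) - 11)*(-124) = -319 + (60 - 11)*(-124) = -319 + 49*(-124) = -319 - 6076 = -6395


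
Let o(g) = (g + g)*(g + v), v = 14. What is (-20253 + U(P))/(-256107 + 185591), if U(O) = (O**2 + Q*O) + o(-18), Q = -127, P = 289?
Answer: -26709/70516 ≈ -0.37877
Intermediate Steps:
o(g) = 2*g*(14 + g) (o(g) = (g + g)*(g + 14) = (2*g)*(14 + g) = 2*g*(14 + g))
U(O) = 144 + O**2 - 127*O (U(O) = (O**2 - 127*O) + 2*(-18)*(14 - 18) = (O**2 - 127*O) + 2*(-18)*(-4) = (O**2 - 127*O) + 144 = 144 + O**2 - 127*O)
(-20253 + U(P))/(-256107 + 185591) = (-20253 + (144 + 289**2 - 127*289))/(-256107 + 185591) = (-20253 + (144 + 83521 - 36703))/(-70516) = (-20253 + 46962)*(-1/70516) = 26709*(-1/70516) = -26709/70516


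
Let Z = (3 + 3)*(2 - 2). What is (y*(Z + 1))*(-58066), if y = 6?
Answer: -348396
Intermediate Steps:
Z = 0 (Z = 6*0 = 0)
(y*(Z + 1))*(-58066) = (6*(0 + 1))*(-58066) = (6*1)*(-58066) = 6*(-58066) = -348396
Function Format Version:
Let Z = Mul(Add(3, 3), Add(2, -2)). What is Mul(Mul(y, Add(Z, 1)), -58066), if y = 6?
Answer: -348396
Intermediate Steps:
Z = 0 (Z = Mul(6, 0) = 0)
Mul(Mul(y, Add(Z, 1)), -58066) = Mul(Mul(6, Add(0, 1)), -58066) = Mul(Mul(6, 1), -58066) = Mul(6, -58066) = -348396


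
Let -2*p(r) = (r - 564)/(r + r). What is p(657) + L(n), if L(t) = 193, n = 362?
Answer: 169037/876 ≈ 192.96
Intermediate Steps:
p(r) = -(-564 + r)/(4*r) (p(r) = -(r - 564)/(2*(r + r)) = -(-564 + r)/(2*(2*r)) = -(-564 + r)*1/(2*r)/2 = -(-564 + r)/(4*r))
p(657) + L(n) = (¼)*(564 - 1*657)/657 + 193 = (¼)*(1/657)*(564 - 657) + 193 = (¼)*(1/657)*(-93) + 193 = -31/876 + 193 = 169037/876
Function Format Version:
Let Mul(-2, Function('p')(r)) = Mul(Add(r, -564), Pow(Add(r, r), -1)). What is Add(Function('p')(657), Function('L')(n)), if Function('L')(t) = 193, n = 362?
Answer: Rational(169037, 876) ≈ 192.96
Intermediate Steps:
Function('p')(r) = Mul(Rational(-1, 4), Pow(r, -1), Add(-564, r)) (Function('p')(r) = Mul(Rational(-1, 2), Mul(Add(r, -564), Pow(Add(r, r), -1))) = Mul(Rational(-1, 2), Mul(Add(-564, r), Pow(Mul(2, r), -1))) = Mul(Rational(-1, 2), Mul(Add(-564, r), Mul(Rational(1, 2), Pow(r, -1)))) = Mul(Rational(-1, 2), Mul(Rational(1, 2), Pow(r, -1), Add(-564, r))) = Mul(Rational(-1, 4), Pow(r, -1), Add(-564, r)))
Add(Function('p')(657), Function('L')(n)) = Add(Mul(Rational(1, 4), Pow(657, -1), Add(564, Mul(-1, 657))), 193) = Add(Mul(Rational(1, 4), Rational(1, 657), Add(564, -657)), 193) = Add(Mul(Rational(1, 4), Rational(1, 657), -93), 193) = Add(Rational(-31, 876), 193) = Rational(169037, 876)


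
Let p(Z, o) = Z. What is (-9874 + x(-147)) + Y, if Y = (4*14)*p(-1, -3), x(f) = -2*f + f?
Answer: -9783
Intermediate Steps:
x(f) = -f
Y = -56 (Y = (4*14)*(-1) = 56*(-1) = -56)
(-9874 + x(-147)) + Y = (-9874 - 1*(-147)) - 56 = (-9874 + 147) - 56 = -9727 - 56 = -9783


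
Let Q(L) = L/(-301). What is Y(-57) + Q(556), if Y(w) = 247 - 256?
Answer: -3265/301 ≈ -10.847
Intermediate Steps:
Y(w) = -9
Q(L) = -L/301 (Q(L) = L*(-1/301) = -L/301)
Y(-57) + Q(556) = -9 - 1/301*556 = -9 - 556/301 = -3265/301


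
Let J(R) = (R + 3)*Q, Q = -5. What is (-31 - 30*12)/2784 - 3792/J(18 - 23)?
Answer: -5280419/13920 ≈ -379.34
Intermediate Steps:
J(R) = -15 - 5*R (J(R) = (R + 3)*(-5) = (3 + R)*(-5) = -15 - 5*R)
(-31 - 30*12)/2784 - 3792/J(18 - 23) = (-31 - 30*12)/2784 - 3792/(-15 - 5*(18 - 23)) = (-31 - 360)*(1/2784) - 3792/(-15 - 5*(-5)) = -391*1/2784 - 3792/(-15 + 25) = -391/2784 - 3792/10 = -391/2784 - 3792*1/10 = -391/2784 - 1896/5 = -5280419/13920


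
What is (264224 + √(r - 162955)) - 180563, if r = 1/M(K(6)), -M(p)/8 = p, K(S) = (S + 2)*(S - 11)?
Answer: 83661 + I*√260727995/40 ≈ 83661.0 + 403.68*I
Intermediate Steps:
K(S) = (-11 + S)*(2 + S) (K(S) = (2 + S)*(-11 + S) = (-11 + S)*(2 + S))
M(p) = -8*p
r = 1/320 (r = 1/(-8*(-22 + 6² - 9*6)) = 1/(-8*(-22 + 36 - 54)) = 1/(-8*(-40)) = 1/320 ≈ 0.0031250)
(264224 + √(r - 162955)) - 180563 = (264224 + √(1/320 - 162955)) - 180563 = (264224 + √(-52145599/320)) - 180563 = (264224 + I*√260727995/40) - 180563 = 83661 + I*√260727995/40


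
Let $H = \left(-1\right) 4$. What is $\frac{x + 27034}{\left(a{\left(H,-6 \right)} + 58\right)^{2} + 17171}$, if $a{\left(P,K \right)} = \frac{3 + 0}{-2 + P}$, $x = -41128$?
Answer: $- \frac{6264}{9101} \approx -0.68828$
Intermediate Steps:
$H = -4$
$a{\left(P,K \right)} = \frac{3}{-2 + P}$
$\frac{x + 27034}{\left(a{\left(H,-6 \right)} + 58\right)^{2} + 17171} = \frac{-41128 + 27034}{\left(\frac{3}{-2 - 4} + 58\right)^{2} + 17171} = - \frac{14094}{\left(\frac{3}{-6} + 58\right)^{2} + 17171} = - \frac{14094}{\left(3 \left(- \frac{1}{6}\right) + 58\right)^{2} + 17171} = - \frac{14094}{\left(- \frac{1}{2} + 58\right)^{2} + 17171} = - \frac{14094}{\left(\frac{115}{2}\right)^{2} + 17171} = - \frac{14094}{\frac{13225}{4} + 17171} = - \frac{14094}{\frac{81909}{4}} = \left(-14094\right) \frac{4}{81909} = - \frac{6264}{9101}$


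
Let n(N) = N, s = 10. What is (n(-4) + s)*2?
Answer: 12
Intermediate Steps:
(n(-4) + s)*2 = (-4 + 10)*2 = 6*2 = 12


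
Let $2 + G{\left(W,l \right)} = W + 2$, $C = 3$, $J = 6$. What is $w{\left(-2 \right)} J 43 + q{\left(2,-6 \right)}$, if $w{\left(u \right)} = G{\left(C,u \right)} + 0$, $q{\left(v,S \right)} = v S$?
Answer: $762$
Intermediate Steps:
$q{\left(v,S \right)} = S v$
$G{\left(W,l \right)} = W$ ($G{\left(W,l \right)} = -2 + \left(W + 2\right) = -2 + \left(2 + W\right) = W$)
$w{\left(u \right)} = 3$ ($w{\left(u \right)} = 3 + 0 = 3$)
$w{\left(-2 \right)} J 43 + q{\left(2,-6 \right)} = 3 \cdot 6 \cdot 43 - 12 = 18 \cdot 43 - 12 = 774 - 12 = 762$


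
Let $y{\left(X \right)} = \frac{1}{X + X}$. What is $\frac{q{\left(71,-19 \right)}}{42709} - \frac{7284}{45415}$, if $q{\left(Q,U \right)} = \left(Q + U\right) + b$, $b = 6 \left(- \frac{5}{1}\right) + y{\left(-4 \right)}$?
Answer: $- \frac{2480791223}{15517033880} \approx -0.15988$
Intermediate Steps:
$y{\left(X \right)} = \frac{1}{2 X}$
$b = - \frac{241}{8}$ ($b = 6 \left(- \frac{5}{1}\right) + \frac{1}{2 \left(-4\right)} = 6 \left(\left(-5\right) 1\right) + \frac{1}{2} \left(- \frac{1}{4}\right) = 6 \left(-5\right) - \frac{1}{8} = -30 - \frac{1}{8} = - \frac{241}{8} \approx -30.125$)
$q{\left(Q,U \right)} = - \frac{241}{8} + Q + U$ ($q{\left(Q,U \right)} = \left(Q + U\right) - \frac{241}{8} = - \frac{241}{8} + Q + U$)
$\frac{q{\left(71,-19 \right)}}{42709} - \frac{7284}{45415} = \frac{- \frac{241}{8} + 71 - 19}{42709} - \frac{7284}{45415} = \frac{175}{8} \cdot \frac{1}{42709} - \frac{7284}{45415} = \frac{175}{341672} - \frac{7284}{45415} = - \frac{2480791223}{15517033880}$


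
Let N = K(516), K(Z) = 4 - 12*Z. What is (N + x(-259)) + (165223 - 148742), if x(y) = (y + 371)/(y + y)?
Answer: 380833/37 ≈ 10293.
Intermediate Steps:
x(y) = (371 + y)/(2*y) (x(y) = (371 + y)/((2*y)) = (371 + y)*(1/(2*y)) = (371 + y)/(2*y))
N = -6188 (N = 4 - 12*516 = 4 - 6192 = -6188)
(N + x(-259)) + (165223 - 148742) = (-6188 + (½)*(371 - 259)/(-259)) + (165223 - 148742) = (-6188 + (½)*(-1/259)*112) + 16481 = (-6188 - 8/37) + 16481 = -228964/37 + 16481 = 380833/37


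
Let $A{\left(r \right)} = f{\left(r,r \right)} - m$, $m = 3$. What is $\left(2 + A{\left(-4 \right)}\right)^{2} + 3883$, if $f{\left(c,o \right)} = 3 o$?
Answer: $4052$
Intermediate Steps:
$A{\left(r \right)} = -3 + 3 r$ ($A{\left(r \right)} = 3 r - 3 = -3 + 3 r$)
$\left(2 + A{\left(-4 \right)}\right)^{2} + 3883 = \left(2 + \left(-3 + 3 \left(-4\right)\right)\right)^{2} + 3883 = \left(2 - 15\right)^{2} + 3883 = \left(-13\right)^{2} + 3883 = 169 + 3883 = 4052$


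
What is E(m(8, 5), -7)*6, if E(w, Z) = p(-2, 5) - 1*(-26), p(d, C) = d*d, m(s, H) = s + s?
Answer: 180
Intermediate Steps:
m(s, H) = 2*s
p(d, C) = d²
E(w, Z) = 30 (E(w, Z) = (-2)² - 1*(-26) = 4 + 26 = 30)
E(m(8, 5), -7)*6 = 30*6 = 180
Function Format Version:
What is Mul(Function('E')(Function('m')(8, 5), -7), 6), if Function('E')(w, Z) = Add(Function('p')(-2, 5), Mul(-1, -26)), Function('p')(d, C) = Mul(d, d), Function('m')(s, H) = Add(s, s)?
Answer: 180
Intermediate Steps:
Function('m')(s, H) = Mul(2, s)
Function('p')(d, C) = Pow(d, 2)
Function('E')(w, Z) = 30 (Function('E')(w, Z) = Add(Pow(-2, 2), Mul(-1, -26)) = Add(4, 26) = 30)
Mul(Function('E')(Function('m')(8, 5), -7), 6) = Mul(30, 6) = 180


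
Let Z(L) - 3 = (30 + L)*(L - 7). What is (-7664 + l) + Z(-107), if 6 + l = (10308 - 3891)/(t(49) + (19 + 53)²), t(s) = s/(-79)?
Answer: 455447000/409487 ≈ 1112.2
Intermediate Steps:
t(s) = -s/79 (t(s) = s*(-1/79) = -s/79)
Z(L) = 3 + (-7 + L)*(30 + L) (Z(L) = 3 + (30 + L)*(L - 7) = 3 + (30 + L)*(-7 + L) = 3 + (-7 + L)*(30 + L))
l = -1949979/409487 (l = -6 + (10308 - 3891)/(-1/79*49 + (19 + 53)²) = -6 + 6417/(-49/79 + 72²) = -6 + 6417/(-49/79 + 5184) = -6 + 6417/(409487/79) = -6 + 6417*(79/409487) = -6 + 506943/409487 = -1949979/409487 ≈ -4.7620)
(-7664 + l) + Z(-107) = (-7664 - 1949979/409487) + (-207 + (-107)² + 23*(-107)) = -3140258347/409487 + (-207 + 11449 - 2461) = -3140258347/409487 + 8781 = 455447000/409487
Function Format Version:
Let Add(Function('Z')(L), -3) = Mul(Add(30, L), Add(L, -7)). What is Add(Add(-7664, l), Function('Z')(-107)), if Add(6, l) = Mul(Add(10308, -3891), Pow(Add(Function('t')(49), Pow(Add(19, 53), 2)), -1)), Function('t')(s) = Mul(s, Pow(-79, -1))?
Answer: Rational(455447000, 409487) ≈ 1112.2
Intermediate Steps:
Function('t')(s) = Mul(Rational(-1, 79), s) (Function('t')(s) = Mul(s, Rational(-1, 79)) = Mul(Rational(-1, 79), s))
Function('Z')(L) = Add(3, Mul(Add(-7, L), Add(30, L))) (Function('Z')(L) = Add(3, Mul(Add(30, L), Add(L, -7))) = Add(3, Mul(Add(30, L), Add(-7, L))) = Add(3, Mul(Add(-7, L), Add(30, L))))
l = Rational(-1949979, 409487) (l = Add(-6, Mul(Add(10308, -3891), Pow(Add(Mul(Rational(-1, 79), 49), Pow(Add(19, 53), 2)), -1))) = Add(-6, Mul(6417, Pow(Add(Rational(-49, 79), Pow(72, 2)), -1))) = Add(-6, Mul(6417, Pow(Add(Rational(-49, 79), 5184), -1))) = Add(-6, Mul(6417, Pow(Rational(409487, 79), -1))) = Add(-6, Mul(6417, Rational(79, 409487))) = Add(-6, Rational(506943, 409487)) = Rational(-1949979, 409487) ≈ -4.7620)
Add(Add(-7664, l), Function('Z')(-107)) = Add(Add(-7664, Rational(-1949979, 409487)), Add(-207, Pow(-107, 2), Mul(23, -107))) = Add(Rational(-3140258347, 409487), Add(-207, 11449, -2461)) = Add(Rational(-3140258347, 409487), 8781) = Rational(455447000, 409487)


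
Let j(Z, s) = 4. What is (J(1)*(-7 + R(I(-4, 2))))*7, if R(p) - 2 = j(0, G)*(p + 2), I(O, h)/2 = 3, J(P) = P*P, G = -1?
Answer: 189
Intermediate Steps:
J(P) = P²
I(O, h) = 6 (I(O, h) = 2*3 = 6)
R(p) = 10 + 4*p (R(p) = 2 + 4*(p + 2) = 2 + 4*(2 + p) = 2 + (8 + 4*p) = 10 + 4*p)
(J(1)*(-7 + R(I(-4, 2))))*7 = (1²*(-7 + (10 + 4*6)))*7 = (1*(-7 + (10 + 24)))*7 = (1*(-7 + 34))*7 = (1*27)*7 = 27*7 = 189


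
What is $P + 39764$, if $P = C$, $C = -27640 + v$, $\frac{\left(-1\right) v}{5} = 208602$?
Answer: $-1030886$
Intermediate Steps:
$v = -1043010$ ($v = \left(-5\right) 208602 = -1043010$)
$C = -1070650$ ($C = -27640 - 1043010 = -1070650$)
$P = -1070650$
$P + 39764 = -1070650 + 39764 = -1030886$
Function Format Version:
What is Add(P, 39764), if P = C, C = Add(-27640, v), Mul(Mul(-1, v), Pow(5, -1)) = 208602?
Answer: -1030886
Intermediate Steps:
v = -1043010 (v = Mul(-5, 208602) = -1043010)
C = -1070650 (C = Add(-27640, -1043010) = -1070650)
P = -1070650
Add(P, 39764) = Add(-1070650, 39764) = -1030886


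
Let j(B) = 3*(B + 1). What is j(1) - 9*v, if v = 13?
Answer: -111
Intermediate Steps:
j(B) = 3 + 3*B (j(B) = 3*(1 + B) = 3 + 3*B)
j(1) - 9*v = (3 + 3*1) - 9*13 = (3 + 3) - 117 = 6 - 117 = -111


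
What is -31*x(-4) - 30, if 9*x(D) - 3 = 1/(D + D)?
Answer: -2873/72 ≈ -39.903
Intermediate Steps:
x(D) = ⅓ + 1/(18*D) (x(D) = ⅓ + 1/(9*(D + D)) = ⅓ + 1/(9*((2*D))) = ⅓ + (1/(2*D))/9 = ⅓ + 1/(18*D))
-31*x(-4) - 30 = -31*(1 + 6*(-4))/(18*(-4)) - 30 = -31*(-1)*(1 - 24)/(18*4) - 30 = -31*(-1)*(-23)/(18*4) - 30 = -31*23/72 - 30 = -713/72 - 30 = -2873/72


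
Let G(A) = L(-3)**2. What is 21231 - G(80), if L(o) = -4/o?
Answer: 191063/9 ≈ 21229.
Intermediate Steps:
G(A) = 16/9 (G(A) = (-4/(-3))**2 = (-4*(-1/3))**2 = (4/3)**2 = 16/9)
21231 - G(80) = 21231 - 1*16/9 = 21231 - 16/9 = 191063/9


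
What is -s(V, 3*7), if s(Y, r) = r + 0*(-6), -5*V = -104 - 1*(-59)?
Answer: -21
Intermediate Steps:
V = 9 (V = -(-104 - 1*(-59))/5 = -(-104 + 59)/5 = -1/5*(-45) = 9)
s(Y, r) = r (s(Y, r) = r + 0 = r)
-s(V, 3*7) = -3*7 = -1*21 = -21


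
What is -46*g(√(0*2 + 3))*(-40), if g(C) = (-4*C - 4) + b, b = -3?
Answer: -12880 - 7360*√3 ≈ -25628.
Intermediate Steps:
g(C) = -7 - 4*C (g(C) = (-4*C - 4) - 3 = (-4 - 4*C) - 3 = -7 - 4*C)
-46*g(√(0*2 + 3))*(-40) = -46*(-7 - 4*√(0*2 + 3))*(-40) = -46*(-7 - 4*√(0 + 3))*(-40) = -46*(-7 - 4*√3)*(-40) = (322 + 184*√3)*(-40) = -12880 - 7360*√3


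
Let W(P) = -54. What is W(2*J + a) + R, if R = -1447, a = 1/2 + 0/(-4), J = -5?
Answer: -1501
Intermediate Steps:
a = ½ (a = 1*(½) + 0*(-¼) = ½ + 0 = ½ ≈ 0.50000)
W(2*J + a) + R = -54 - 1447 = -1501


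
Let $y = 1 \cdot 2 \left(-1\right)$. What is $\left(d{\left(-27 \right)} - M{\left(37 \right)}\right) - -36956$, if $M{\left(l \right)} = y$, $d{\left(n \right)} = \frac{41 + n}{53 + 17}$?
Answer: $\frac{184791}{5} \approx 36958.0$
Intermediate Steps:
$y = -2$ ($y = 2 \left(-1\right) = -2$)
$d{\left(n \right)} = \frac{41}{70} + \frac{n}{70}$ ($d{\left(n \right)} = \frac{41 + n}{70} = \left(41 + n\right) \frac{1}{70} = \frac{41}{70} + \frac{n}{70}$)
$M{\left(l \right)} = -2$
$\left(d{\left(-27 \right)} - M{\left(37 \right)}\right) - -36956 = \left(\left(\frac{41}{70} + \frac{1}{70} \left(-27\right)\right) - -2\right) - -36956 = \left(\left(\frac{41}{70} - \frac{27}{70}\right) + 2\right) + 36956 = \left(\frac{1}{5} + 2\right) + 36956 = \frac{11}{5} + 36956 = \frac{184791}{5}$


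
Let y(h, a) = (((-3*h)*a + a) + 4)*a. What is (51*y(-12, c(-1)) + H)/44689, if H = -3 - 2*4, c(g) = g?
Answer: 1672/44689 ≈ 0.037414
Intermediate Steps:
y(h, a) = a*(4 + a - 3*a*h) (y(h, a) = ((-3*a*h + a) + 4)*a = ((a - 3*a*h) + 4)*a = (4 + a - 3*a*h)*a = a*(4 + a - 3*a*h))
H = -11 (H = -3 - 8 = -11)
(51*y(-12, c(-1)) + H)/44689 = (51*(-(4 - 1 - 3*(-1)*(-12))) - 11)/44689 = (51*(-(4 - 1 - 36)) - 11)*(1/44689) = (51*(-1*(-33)) - 11)*(1/44689) = (51*33 - 11)*(1/44689) = (1683 - 11)*(1/44689) = 1672*(1/44689) = 1672/44689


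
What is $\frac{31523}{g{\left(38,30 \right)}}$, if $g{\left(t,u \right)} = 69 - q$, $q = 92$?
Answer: $- \frac{31523}{23} \approx -1370.6$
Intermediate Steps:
$g{\left(t,u \right)} = -23$ ($g{\left(t,u \right)} = 69 - 92 = -23$)
$\frac{31523}{g{\left(38,30 \right)}} = \frac{31523}{-23} = 31523 \left(- \frac{1}{23}\right) = - \frac{31523}{23}$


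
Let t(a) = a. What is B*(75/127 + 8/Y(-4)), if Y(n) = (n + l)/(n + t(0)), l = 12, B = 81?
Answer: -35073/127 ≈ -276.17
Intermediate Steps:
Y(n) = (12 + n)/n (Y(n) = (n + 12)/(n + 0) = (12 + n)/n)
B*(75/127 + 8/Y(-4)) = 81*(75/127 + 8/(((12 - 4)/(-4)))) = 81*(75*(1/127) + 8/((-1/4*8))) = 81*(75/127 + 8/(-2)) = 81*(75/127 + 8*(-1/2)) = 81*(75/127 - 4) = 81*(-433/127) = -35073/127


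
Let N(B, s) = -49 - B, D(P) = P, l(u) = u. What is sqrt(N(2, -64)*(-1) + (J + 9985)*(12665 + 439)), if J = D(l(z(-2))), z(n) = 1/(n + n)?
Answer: 23*sqrt(247335) ≈ 11439.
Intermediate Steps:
z(n) = 1/(2*n)
J = -1/4 (J = (1/2)/(-2) = (1/2)*(-1/2) = -1/4 ≈ -0.25000)
sqrt(N(2, -64)*(-1) + (J + 9985)*(12665 + 439)) = sqrt((-49 - 1*2)*(-1) + (-1/4 + 9985)*(12665 + 439)) = sqrt((-49 - 2)*(-1) + (39939/4)*13104) = sqrt(-51*(-1) + 130840164) = sqrt(51 + 130840164) = sqrt(130840215) = 23*sqrt(247335)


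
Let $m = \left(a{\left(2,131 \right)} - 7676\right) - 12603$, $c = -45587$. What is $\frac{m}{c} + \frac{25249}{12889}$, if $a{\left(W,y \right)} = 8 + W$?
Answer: $\frac{1412273304}{587570843} \approx 2.4036$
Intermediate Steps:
$m = -20269$ ($m = \left(\left(8 + 2\right) - 7676\right) - 12603 = \left(10 - 7676\right) - 12603 = -7666 - 12603 = -20269$)
$\frac{m}{c} + \frac{25249}{12889} = - \frac{20269}{-45587} + \frac{25249}{12889} = \left(-20269\right) \left(- \frac{1}{45587}\right) + 25249 \cdot \frac{1}{12889} = \frac{20269}{45587} + \frac{25249}{12889} = \frac{1412273304}{587570843}$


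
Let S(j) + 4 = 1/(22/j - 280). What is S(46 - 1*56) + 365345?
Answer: 515496146/1411 ≈ 3.6534e+5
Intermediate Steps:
S(j) = -4 + 1/(-280 + 22/j) (S(j) = -4 + 1/(22/j - 280) = -4 + 1/(-280 + 22/j))
S(46 - 1*56) + 365345 = (88 - 1121*(46 - 1*56))/(2*(-11 + 140*(46 - 1*56))) + 365345 = (88 - 1121*(46 - 56))/(2*(-11 + 140*(46 - 56))) + 365345 = (88 - 1121*(-10))/(2*(-11 + 140*(-10))) + 365345 = (88 + 11210)/(2*(-11 - 1400)) + 365345 = (1/2)*11298/(-1411) + 365345 = (1/2)*(-1/1411)*11298 + 365345 = -5649/1411 + 365345 = 515496146/1411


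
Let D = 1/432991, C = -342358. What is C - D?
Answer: -148237932779/432991 ≈ -3.4236e+5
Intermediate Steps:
D = 1/432991 ≈ 2.3095e-6
C - D = -342358 - 1*1/432991 = -342358 - 1/432991 = -148237932779/432991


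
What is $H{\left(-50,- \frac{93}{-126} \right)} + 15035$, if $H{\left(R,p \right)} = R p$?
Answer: $\frac{314960}{21} \approx 14998.0$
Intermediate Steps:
$H{\left(-50,- \frac{93}{-126} \right)} + 15035 = - 50 \left(- \frac{93}{-126}\right) + 15035 = - 50 \left(\left(-93\right) \left(- \frac{1}{126}\right)\right) + 15035 = \left(-50\right) \frac{31}{42} + 15035 = - \frac{775}{21} + 15035 = \frac{314960}{21}$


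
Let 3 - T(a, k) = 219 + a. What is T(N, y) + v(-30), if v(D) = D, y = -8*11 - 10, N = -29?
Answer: -217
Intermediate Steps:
y = -98 (y = -88 - 10 = -98)
T(a, k) = -216 - a (T(a, k) = 3 - (219 + a) = 3 + (-219 - a) = -216 - a)
T(N, y) + v(-30) = (-216 - 1*(-29)) - 30 = (-216 + 29) - 30 = -187 - 30 = -217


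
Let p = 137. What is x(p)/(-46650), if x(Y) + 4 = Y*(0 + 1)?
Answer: -133/46650 ≈ -0.0028510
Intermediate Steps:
x(Y) = -4 + Y (x(Y) = -4 + Y*(0 + 1) = -4 + Y*1 = -4 + Y)
x(p)/(-46650) = (-4 + 137)/(-46650) = 133*(-1/46650) = -133/46650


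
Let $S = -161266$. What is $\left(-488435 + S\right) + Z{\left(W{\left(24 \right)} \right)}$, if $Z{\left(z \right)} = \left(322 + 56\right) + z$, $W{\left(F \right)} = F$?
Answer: $-649299$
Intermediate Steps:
$Z{\left(z \right)} = 378 + z$
$\left(-488435 + S\right) + Z{\left(W{\left(24 \right)} \right)} = \left(-488435 - 161266\right) + \left(378 + 24\right) = -649701 + 402 = -649299$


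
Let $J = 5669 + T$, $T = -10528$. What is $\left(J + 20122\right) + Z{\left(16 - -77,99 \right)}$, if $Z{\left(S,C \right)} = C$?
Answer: $15362$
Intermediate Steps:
$J = -4859$ ($J = 5669 - 10528 = -4859$)
$\left(J + 20122\right) + Z{\left(16 - -77,99 \right)} = \left(-4859 + 20122\right) + 99 = 15263 + 99 = 15362$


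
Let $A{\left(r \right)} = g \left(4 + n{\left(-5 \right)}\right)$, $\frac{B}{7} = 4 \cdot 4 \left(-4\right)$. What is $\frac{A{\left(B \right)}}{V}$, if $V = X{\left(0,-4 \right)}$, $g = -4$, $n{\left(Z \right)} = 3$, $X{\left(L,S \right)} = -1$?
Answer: $28$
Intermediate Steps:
$B = -448$ ($B = 7 \cdot 4 \cdot 4 \left(-4\right) = 7 \cdot 16 \left(-4\right) = 7 \left(-64\right) = -448$)
$V = -1$
$A{\left(r \right)} = -28$ ($A{\left(r \right)} = - 4 \left(4 + 3\right) = \left(-4\right) 7 = -28$)
$\frac{A{\left(B \right)}}{V} = \frac{1}{-1} \left(-28\right) = \left(-1\right) \left(-28\right) = 28$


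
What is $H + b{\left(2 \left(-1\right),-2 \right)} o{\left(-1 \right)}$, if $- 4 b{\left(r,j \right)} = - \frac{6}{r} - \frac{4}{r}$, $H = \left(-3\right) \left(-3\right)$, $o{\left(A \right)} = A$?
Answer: $\frac{41}{4} \approx 10.25$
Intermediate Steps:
$H = 9$
$b{\left(r,j \right)} = \frac{5}{2 r}$ ($b{\left(r,j \right)} = - \frac{- \frac{6}{r} - \frac{4}{r}}{4} = - \frac{\left(-10\right) \frac{1}{r}}{4} = \frac{5}{2 r}$)
$H + b{\left(2 \left(-1\right),-2 \right)} o{\left(-1 \right)} = 9 + \frac{5}{2 \cdot 2 \left(-1\right)} \left(-1\right) = 9 + \frac{5}{2 \left(-2\right)} \left(-1\right) = 9 + \frac{5}{2} \left(- \frac{1}{2}\right) \left(-1\right) = 9 - - \frac{5}{4} = 9 + \frac{5}{4} = \frac{41}{4}$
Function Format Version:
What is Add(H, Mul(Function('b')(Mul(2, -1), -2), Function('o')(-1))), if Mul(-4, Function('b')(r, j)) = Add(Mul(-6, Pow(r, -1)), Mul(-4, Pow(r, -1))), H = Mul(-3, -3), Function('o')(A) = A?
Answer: Rational(41, 4) ≈ 10.250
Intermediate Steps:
H = 9
Function('b')(r, j) = Mul(Rational(5, 2), Pow(r, -1)) (Function('b')(r, j) = Mul(Rational(-1, 4), Add(Mul(-6, Pow(r, -1)), Mul(-4, Pow(r, -1)))) = Mul(Rational(-1, 4), Mul(-10, Pow(r, -1))) = Mul(Rational(5, 2), Pow(r, -1)))
Add(H, Mul(Function('b')(Mul(2, -1), -2), Function('o')(-1))) = Add(9, Mul(Mul(Rational(5, 2), Pow(Mul(2, -1), -1)), -1)) = Add(9, Mul(Mul(Rational(5, 2), Pow(-2, -1)), -1)) = Add(9, Mul(Mul(Rational(5, 2), Rational(-1, 2)), -1)) = Add(9, Mul(Rational(-5, 4), -1)) = Add(9, Rational(5, 4)) = Rational(41, 4)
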